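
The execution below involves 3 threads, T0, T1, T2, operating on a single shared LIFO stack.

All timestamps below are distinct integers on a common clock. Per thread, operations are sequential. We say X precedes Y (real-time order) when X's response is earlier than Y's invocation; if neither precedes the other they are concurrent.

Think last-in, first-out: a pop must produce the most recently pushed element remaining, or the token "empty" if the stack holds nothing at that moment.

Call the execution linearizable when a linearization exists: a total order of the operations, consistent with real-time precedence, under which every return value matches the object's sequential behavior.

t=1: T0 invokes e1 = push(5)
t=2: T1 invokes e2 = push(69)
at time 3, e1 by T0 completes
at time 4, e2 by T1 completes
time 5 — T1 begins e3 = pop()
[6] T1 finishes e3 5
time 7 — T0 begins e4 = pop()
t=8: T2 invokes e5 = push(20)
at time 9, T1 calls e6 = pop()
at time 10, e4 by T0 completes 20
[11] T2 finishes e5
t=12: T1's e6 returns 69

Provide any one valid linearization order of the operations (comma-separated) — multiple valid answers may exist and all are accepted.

step 1: e2 push(69) — stack <69>
step 2: e1 push(5) — stack <69,5>
step 3: e3 pop() → 5 — stack <69>
step 4: e5 push(20) — stack <69,20>
step 5: e4 pop() → 20 — stack <69>
step 6: e6 pop() → 69 — stack <>

e2, e1, e3, e5, e4, e6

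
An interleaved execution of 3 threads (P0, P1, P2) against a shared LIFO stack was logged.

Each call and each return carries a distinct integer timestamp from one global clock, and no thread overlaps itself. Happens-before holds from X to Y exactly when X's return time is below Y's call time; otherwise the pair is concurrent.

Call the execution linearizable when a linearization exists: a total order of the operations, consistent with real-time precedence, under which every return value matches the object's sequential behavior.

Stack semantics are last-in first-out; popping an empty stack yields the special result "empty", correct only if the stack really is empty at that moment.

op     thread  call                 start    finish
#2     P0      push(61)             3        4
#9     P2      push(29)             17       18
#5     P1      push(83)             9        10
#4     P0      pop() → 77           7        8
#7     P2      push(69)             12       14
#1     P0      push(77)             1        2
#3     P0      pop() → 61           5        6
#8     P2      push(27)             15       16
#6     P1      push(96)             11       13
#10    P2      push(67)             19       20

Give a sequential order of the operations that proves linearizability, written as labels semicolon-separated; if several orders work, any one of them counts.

#1; #2; #3; #4; #5; #6; #7; #8; #9; #10

after step 1 (#1 push(77)): stack <77>
after step 2 (#2 push(61)): stack <77,61>
after step 3 (#3 pop() → 61): stack <77>
after step 4 (#4 pop() → 77): stack <>
after step 5 (#5 push(83)): stack <83>
after step 6 (#6 push(96)): stack <83,96>
after step 7 (#7 push(69)): stack <83,96,69>
after step 8 (#8 push(27)): stack <83,96,69,27>
after step 9 (#9 push(29)): stack <83,96,69,27,29>
after step 10 (#10 push(67)): stack <83,96,69,27,29,67>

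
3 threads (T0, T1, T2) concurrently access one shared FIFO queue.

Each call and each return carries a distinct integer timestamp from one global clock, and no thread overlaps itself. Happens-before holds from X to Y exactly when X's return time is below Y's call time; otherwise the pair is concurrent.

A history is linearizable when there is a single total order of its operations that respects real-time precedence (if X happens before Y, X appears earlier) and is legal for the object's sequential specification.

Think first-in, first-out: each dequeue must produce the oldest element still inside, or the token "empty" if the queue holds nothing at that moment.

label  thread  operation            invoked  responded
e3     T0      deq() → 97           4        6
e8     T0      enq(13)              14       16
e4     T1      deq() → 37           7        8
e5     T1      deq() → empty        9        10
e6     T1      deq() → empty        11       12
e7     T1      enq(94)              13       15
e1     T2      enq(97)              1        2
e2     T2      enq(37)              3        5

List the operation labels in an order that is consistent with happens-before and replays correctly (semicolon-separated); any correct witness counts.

e1; e2; e3; e4; e5; e6; e7; e8

step 1: e1 enq(97) — queue <97>
step 2: e2 enq(37) — queue <97,37>
step 3: e3 deq() → 97 — queue <37>
step 4: e4 deq() → 37 — queue <>
step 5: e5 deq() → empty — queue <>
step 6: e6 deq() → empty — queue <>
step 7: e7 enq(94) — queue <94>
step 8: e8 enq(13) — queue <94,13>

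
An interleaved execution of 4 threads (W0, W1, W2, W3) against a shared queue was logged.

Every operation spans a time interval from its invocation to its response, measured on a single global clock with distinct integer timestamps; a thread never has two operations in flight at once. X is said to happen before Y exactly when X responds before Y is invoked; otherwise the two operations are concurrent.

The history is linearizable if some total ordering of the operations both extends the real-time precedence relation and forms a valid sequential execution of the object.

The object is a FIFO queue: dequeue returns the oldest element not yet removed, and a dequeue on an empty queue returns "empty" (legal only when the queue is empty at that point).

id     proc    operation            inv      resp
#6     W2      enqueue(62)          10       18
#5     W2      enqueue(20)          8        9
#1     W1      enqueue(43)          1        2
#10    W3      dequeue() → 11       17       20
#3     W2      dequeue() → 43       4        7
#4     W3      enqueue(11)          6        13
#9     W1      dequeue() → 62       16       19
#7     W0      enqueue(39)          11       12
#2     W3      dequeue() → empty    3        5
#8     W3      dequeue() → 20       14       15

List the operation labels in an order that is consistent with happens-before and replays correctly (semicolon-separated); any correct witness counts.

#1; #3; #2; #5; #4; #6; #7; #8; #10; #9

step 1: #1 enqueue(43) — queue <43>
step 2: #3 dequeue() → 43 — queue <>
step 3: #2 dequeue() → empty — queue <>
step 4: #5 enqueue(20) — queue <20>
step 5: #4 enqueue(11) — queue <20,11>
step 6: #6 enqueue(62) — queue <20,11,62>
step 7: #7 enqueue(39) — queue <20,11,62,39>
step 8: #8 dequeue() → 20 — queue <11,62,39>
step 9: #10 dequeue() → 11 — queue <62,39>
step 10: #9 dequeue() → 62 — queue <39>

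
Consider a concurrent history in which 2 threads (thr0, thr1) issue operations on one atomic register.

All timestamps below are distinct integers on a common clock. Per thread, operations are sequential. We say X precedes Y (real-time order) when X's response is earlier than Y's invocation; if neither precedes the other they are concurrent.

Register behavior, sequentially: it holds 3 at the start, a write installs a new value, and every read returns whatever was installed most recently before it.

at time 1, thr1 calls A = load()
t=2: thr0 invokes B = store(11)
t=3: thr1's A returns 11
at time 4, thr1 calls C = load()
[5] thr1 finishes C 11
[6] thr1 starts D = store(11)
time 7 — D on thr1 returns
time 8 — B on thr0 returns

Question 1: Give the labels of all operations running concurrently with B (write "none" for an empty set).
Answer: A, C, D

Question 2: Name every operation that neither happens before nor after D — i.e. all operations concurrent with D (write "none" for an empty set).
Answer: B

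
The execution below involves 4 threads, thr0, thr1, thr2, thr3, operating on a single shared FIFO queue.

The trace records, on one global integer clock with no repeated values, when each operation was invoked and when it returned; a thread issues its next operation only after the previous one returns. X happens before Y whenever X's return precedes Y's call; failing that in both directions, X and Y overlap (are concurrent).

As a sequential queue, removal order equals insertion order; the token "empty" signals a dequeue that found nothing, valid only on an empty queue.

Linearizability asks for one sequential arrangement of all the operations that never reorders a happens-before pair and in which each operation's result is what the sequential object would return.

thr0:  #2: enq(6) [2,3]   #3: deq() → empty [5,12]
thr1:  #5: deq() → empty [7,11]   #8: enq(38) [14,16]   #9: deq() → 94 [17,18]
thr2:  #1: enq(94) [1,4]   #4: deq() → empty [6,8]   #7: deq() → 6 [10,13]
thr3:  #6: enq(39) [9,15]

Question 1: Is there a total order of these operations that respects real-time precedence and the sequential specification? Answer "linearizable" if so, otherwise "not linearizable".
cut after 10 events: linearizable; cut after 11 events (#5 responds, time 11): not linearizable
checked exhaustively: 4 real-time-consistent orders of 4 completed operations, zero legal FIFO queue replays
include/drop combinations of the 3 pending operations (#3, #6, #7) were all tried; none helps
sample order #1, #2, #4, #5 (pending dropped) stalls at step 3 — #4 deq() → empty has no legal effect
sample order #1, #2, #5, #4 (pending dropped) stalls at step 3 — #5 deq() → empty has no legal effect

not linearizable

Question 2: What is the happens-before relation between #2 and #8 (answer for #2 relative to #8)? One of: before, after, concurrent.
Answer: before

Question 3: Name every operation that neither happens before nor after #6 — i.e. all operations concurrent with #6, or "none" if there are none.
Answer: #3, #5, #7, #8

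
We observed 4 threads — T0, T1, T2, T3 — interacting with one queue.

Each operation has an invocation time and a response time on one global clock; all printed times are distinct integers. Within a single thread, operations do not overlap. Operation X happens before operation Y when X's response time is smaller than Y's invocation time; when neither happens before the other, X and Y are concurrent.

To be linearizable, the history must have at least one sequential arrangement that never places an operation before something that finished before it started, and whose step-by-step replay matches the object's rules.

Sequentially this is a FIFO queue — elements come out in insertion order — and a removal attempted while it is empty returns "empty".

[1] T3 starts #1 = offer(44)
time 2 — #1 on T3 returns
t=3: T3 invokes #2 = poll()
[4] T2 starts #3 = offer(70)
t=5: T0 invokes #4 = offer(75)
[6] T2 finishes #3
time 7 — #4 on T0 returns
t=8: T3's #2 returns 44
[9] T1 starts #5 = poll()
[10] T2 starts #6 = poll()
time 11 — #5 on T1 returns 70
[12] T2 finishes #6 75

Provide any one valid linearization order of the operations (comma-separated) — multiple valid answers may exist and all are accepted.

#1, #2, #3, #4, #5, #6

after step 1 (#1 offer(44)): queue <44>
after step 2 (#2 poll() → 44): queue <>
after step 3 (#3 offer(70)): queue <70>
after step 4 (#4 offer(75)): queue <70,75>
after step 5 (#5 poll() → 70): queue <75>
after step 6 (#6 poll() → 75): queue <>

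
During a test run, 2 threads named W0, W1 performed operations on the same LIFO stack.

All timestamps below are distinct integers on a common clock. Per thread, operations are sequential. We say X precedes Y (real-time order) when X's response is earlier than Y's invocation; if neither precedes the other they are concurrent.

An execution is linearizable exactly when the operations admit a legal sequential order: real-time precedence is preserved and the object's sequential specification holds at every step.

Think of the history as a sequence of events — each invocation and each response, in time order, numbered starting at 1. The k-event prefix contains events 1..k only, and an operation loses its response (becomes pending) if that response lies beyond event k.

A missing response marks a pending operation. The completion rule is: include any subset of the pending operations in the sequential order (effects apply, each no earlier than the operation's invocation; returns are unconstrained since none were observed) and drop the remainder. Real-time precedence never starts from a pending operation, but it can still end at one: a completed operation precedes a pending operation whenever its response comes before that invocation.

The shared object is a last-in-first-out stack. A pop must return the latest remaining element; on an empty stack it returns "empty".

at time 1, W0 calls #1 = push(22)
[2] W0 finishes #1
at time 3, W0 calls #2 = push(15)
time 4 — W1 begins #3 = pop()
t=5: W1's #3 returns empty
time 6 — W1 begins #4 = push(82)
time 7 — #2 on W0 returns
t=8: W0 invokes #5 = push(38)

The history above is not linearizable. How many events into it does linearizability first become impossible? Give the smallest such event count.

5

events 1..4 are still linearizable — one witness is #1:
step 1: #1 push(22) — stack <22>
with event 5 included (#3 responding at time 5), all real-time-consistent orders fail
including or dropping the 1 pending operation (#2) in any combination fails
sample order #1, #3 (pending dropped) stalls at step 2 — #3 pop() → empty has no legal effect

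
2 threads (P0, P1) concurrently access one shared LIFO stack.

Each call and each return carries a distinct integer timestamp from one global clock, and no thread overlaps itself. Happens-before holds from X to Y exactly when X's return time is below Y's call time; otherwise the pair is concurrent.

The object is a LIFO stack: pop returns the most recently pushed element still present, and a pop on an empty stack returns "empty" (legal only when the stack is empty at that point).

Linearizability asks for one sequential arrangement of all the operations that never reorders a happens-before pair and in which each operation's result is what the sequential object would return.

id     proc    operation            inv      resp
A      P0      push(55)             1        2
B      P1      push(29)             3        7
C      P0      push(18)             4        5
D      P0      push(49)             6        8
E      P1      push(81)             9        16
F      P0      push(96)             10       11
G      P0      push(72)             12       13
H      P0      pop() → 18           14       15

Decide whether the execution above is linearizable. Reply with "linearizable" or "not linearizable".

not linearizable

through event 14 a valid linearization exists; event 15 (H responding at time 15) ends that
the 7 completed operations admit 3 real-time orders; each fails the LIFO stack replay
completion choices over the 1 pending operation (E) were checked; none helps
sample order A, B, C, D, F, G, H (pending dropped) stalls at step 7 — H pop() → 18 has no legal effect
sample order A, C, B, D, F, G, H (pending dropped) stalls at step 7 — H pop() → 18 has no legal effect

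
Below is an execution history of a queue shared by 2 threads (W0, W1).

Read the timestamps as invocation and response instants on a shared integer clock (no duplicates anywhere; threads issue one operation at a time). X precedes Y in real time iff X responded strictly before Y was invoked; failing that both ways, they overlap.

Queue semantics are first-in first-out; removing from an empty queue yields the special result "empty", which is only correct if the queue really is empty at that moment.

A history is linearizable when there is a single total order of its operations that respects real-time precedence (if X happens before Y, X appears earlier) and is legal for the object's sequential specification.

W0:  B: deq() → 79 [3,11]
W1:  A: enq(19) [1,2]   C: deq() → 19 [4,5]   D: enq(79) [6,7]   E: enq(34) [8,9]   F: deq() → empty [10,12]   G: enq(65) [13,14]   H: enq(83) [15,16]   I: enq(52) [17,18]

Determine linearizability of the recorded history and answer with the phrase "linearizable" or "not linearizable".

the violation lands at event 12, F's response at time 12: events 1..11 linearize, events 1..12 do not
real-time-consistent orders of the 6 completed operations: 5 — all fail the queue replay
one such order, A, B, C, D, E, F, breaks at step 2 where B deq() → 79 is illegal
one such order, A, C, B, D, E, F, breaks at step 3 where B deq() → 79 is illegal

not linearizable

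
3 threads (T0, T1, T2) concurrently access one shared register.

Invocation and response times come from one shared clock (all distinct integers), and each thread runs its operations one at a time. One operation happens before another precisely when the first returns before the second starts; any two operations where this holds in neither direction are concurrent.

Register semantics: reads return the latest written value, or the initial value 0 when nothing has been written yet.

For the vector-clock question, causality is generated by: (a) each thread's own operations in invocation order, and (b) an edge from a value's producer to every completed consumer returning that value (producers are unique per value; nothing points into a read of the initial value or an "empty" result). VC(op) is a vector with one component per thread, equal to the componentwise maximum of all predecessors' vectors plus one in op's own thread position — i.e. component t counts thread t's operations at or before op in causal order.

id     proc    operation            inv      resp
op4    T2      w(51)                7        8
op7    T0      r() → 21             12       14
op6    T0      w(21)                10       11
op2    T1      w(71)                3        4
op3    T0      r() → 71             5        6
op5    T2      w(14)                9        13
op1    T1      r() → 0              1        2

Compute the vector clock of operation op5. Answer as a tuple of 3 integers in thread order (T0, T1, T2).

no predecessors for op4 (invoked 7): T2 increments from zero → (0, 0, 1)
no predecessors for op1 (invoked 1): T1 increments from zero → (0, 1, 0)
from VC(op4)=(0, 0, 1), op5 (invoked 9) maxes components and bumps T2 → (0, 0, 2)
from VC(op1)=(0, 1, 0), op2 (invoked 3) maxes components and bumps T1 → (0, 2, 0)
from VC(op2)=(0, 2, 0), op3 (invoked 5) maxes components and bumps T0 → (1, 2, 0)
from VC(op3)=(1, 2, 0), op6 (invoked 10) maxes components and bumps T0 → (2, 2, 0)
from VC(op6)=(2, 2, 0), op7 (invoked 12) maxes components and bumps T0 → (3, 2, 0)
target: VC(op5) = (0, 0, 2)

(0, 0, 2)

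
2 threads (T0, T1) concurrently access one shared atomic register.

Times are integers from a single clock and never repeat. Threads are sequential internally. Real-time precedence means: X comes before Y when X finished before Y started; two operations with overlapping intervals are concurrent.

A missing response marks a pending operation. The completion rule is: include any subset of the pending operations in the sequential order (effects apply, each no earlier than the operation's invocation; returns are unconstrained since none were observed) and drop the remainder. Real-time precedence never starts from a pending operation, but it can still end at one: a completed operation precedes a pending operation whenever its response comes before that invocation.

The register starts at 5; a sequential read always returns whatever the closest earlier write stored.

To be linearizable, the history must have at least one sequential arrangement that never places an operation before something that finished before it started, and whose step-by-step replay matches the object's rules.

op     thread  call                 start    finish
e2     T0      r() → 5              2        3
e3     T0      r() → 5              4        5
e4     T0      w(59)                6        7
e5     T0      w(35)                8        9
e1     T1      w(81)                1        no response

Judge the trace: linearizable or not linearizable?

one valid linearization: e2, e3, e1, e4, e5
1. e2 r() → 5, leaving value 5
2. e3 r() → 5, leaving value 5
3. e1 w(81) (pending, included), leaving value 81
4. e4 w(59), leaving value 59
5. e5 w(35), leaving value 35

linearizable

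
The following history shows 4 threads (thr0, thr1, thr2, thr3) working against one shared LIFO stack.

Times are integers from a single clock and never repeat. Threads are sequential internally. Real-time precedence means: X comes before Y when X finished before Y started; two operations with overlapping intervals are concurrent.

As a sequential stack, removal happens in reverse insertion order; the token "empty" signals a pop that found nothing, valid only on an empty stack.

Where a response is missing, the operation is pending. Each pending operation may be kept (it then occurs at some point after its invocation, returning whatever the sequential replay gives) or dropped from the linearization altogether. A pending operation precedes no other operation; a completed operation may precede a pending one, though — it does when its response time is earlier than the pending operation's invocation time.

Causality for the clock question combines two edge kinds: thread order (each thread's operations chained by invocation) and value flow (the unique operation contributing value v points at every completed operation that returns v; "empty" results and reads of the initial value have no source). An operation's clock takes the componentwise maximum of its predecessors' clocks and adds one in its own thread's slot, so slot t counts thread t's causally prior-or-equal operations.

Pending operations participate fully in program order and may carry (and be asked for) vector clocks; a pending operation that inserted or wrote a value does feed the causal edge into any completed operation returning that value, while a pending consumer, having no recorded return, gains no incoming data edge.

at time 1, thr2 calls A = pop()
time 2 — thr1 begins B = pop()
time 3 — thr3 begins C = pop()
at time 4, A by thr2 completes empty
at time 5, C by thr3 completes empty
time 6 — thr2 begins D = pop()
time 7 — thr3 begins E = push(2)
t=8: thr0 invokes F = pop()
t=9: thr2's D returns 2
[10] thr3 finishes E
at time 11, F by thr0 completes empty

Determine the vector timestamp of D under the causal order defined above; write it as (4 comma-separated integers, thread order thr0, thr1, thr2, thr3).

(0, 0, 2, 2)

C, invoked 3, has no incoming edges; only thr3's bump applies → (0, 0, 0, 1)
A, invoked 1, has no incoming edges; only thr2's bump applies → (0, 0, 1, 0)
B, invoked 2, has no incoming edges; only thr1's bump applies → (0, 1, 0, 0)
F, invoked 8, has no incoming edges; only thr0's bump applies → (1, 0, 0, 0)
E (invocation 7): componentwise max over VC(C)=(0, 0, 0, 1), +1 at thr3, giving (0, 0, 0, 2)
D (invocation 6): componentwise max over VC(A)=(0, 0, 1, 0), VC(E)=(0, 0, 0, 2), +1 at thr2, giving (0, 0, 2, 2)
target: VC(D) = (0, 0, 2, 2)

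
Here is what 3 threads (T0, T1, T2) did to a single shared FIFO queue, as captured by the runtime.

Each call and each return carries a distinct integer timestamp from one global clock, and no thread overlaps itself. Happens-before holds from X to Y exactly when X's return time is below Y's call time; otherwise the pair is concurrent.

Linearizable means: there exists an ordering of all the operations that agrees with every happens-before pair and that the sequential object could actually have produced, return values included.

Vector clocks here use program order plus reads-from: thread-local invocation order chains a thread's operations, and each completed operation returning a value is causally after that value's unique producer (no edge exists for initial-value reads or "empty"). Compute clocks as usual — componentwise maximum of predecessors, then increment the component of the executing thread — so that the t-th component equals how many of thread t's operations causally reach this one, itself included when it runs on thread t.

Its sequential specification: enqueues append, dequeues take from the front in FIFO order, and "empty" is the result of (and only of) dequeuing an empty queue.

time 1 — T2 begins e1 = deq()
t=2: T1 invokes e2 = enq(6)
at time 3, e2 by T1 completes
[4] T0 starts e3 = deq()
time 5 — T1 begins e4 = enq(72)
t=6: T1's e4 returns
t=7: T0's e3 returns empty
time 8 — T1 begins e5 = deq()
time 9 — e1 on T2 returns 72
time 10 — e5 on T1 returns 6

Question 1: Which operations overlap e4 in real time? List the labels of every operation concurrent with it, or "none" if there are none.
Answer: e1, e3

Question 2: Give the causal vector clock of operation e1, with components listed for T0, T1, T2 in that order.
Answer: (0, 2, 1)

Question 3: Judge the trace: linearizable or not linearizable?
not linearizable

the violation lands at event 9, e1's response at time 9: events 1..8 linearize, events 1..9 do not
checked exhaustively: 8 real-time-consistent orders of 4 completed operations, zero legal FIFO queue replays
no escape via the 1 pending operation (e5): every completion choice fails
sample order e1, e2, e3, e4 (pending dropped) stalls at step 1 — e1 deq() → 72 has no legal effect
sample order e1, e2, e4, e3 (pending dropped) stalls at step 1 — e1 deq() → 72 has no legal effect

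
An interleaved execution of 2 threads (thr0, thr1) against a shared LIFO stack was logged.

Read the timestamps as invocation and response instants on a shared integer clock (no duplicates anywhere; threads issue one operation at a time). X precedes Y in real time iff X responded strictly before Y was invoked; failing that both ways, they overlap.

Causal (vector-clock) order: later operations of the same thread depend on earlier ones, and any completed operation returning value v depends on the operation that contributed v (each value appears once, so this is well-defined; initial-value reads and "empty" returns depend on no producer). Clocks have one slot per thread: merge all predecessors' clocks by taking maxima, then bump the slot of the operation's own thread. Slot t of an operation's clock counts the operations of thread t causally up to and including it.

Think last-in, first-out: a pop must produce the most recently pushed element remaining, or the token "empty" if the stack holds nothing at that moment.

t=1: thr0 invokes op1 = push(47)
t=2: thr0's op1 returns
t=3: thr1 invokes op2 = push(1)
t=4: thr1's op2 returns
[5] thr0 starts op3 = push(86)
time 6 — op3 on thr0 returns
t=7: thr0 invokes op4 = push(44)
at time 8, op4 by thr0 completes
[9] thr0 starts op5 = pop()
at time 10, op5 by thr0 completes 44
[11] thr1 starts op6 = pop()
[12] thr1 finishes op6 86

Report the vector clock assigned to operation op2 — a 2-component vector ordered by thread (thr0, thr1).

root op op2, invoked 3: fresh clock plus thr1's own tick → (0, 1)
root op op1, invoked 1: fresh clock plus thr0's own tick → (1, 0)
merge at op3 (invoked 5): VC(op1)=(1, 0), own-thread bump on thr0 → (2, 0)
merge at op4 (invoked 7): VC(op3)=(2, 0), own-thread bump on thr0 → (3, 0)
merge at op6 (invoked 11): VC(op2)=(0, 1), VC(op3)=(2, 0), own-thread bump on thr1 → (2, 2)
merge at op5 (invoked 9): VC(op4)=(3, 0), own-thread bump on thr0 → (4, 0)
target: VC(op2) = (0, 1)

(0, 1)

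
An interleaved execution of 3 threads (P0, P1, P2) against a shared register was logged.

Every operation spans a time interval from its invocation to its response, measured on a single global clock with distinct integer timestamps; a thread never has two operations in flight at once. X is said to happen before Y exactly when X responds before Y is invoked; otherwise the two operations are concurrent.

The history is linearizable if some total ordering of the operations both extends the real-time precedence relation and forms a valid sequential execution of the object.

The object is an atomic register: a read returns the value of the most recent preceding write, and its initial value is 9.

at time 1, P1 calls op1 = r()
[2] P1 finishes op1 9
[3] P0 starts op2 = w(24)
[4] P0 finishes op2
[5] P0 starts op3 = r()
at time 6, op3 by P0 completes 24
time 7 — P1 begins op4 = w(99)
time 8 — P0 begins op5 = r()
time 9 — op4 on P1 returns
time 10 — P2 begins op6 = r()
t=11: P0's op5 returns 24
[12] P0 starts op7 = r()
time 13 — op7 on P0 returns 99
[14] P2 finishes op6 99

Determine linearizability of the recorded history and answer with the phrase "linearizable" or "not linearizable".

linearizable

a witness: op1, op2, op3, op5, op4, op6, op7
step 1: op1 r() → 9 — value 9
step 2: op2 w(24) — value 24
step 3: op3 r() → 24 — value 24
step 4: op5 r() → 24 — value 24
step 5: op4 w(99) — value 99
step 6: op6 r() → 99 — value 99
step 7: op7 r() → 99 — value 99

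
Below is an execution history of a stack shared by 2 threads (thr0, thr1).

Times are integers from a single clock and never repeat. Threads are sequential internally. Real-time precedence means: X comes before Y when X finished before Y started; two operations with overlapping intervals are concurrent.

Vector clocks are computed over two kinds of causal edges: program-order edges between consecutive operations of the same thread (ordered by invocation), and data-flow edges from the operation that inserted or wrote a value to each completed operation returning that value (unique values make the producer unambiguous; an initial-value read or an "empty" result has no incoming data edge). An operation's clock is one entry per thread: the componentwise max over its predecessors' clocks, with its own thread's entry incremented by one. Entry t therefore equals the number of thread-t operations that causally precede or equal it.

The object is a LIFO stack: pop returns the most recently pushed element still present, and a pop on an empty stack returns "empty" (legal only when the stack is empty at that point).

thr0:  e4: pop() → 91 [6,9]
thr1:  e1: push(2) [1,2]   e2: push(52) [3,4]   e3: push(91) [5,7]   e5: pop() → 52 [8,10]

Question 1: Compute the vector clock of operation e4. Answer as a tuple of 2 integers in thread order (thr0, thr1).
e1 (invocation 1): nothing precedes it; thr1's component alone gives (0, 1)
e2 (invocation 3): componentwise max over VC(e1)=(0, 1), +1 at thr1, giving (0, 2)
e3 (invocation 5): componentwise max over VC(e2)=(0, 2), +1 at thr1, giving (0, 3)
e5 (invocation 8): componentwise max over VC(e2)=(0, 2), VC(e3)=(0, 3), +1 at thr1, giving (0, 4)
e4 (invocation 6): componentwise max over VC(e3)=(0, 3), +1 at thr0, giving (1, 3)
target: VC(e4) = (1, 3)

(1, 3)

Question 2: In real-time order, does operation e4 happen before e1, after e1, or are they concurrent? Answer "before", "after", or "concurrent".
e4 spans [6,9], e1 spans [1,2]
resp(e1)=2 < inv(e4)=6

after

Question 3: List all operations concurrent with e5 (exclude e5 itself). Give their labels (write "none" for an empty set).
e5 spans [8,10]: anything still running between times 8 and 10 counts as concurrent
e1 [1,2]: before
e2 [3,4]: before
e3 [5,7]: before
e4 [6,9]: concurrent

e4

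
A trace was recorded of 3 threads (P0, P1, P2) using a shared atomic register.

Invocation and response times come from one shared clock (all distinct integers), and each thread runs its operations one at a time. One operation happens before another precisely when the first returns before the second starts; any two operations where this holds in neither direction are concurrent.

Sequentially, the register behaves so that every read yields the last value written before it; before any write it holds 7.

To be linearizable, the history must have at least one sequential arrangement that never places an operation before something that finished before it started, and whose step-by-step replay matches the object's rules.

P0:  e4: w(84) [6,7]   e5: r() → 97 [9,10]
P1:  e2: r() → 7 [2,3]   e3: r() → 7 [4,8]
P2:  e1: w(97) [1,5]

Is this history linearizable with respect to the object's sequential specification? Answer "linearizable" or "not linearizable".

events 1..9 are fine; event 10 — the response of e5 at time 10 — makes the prefix non-linearizable
the 5 completed operations admit 5 real-time orders; each fails the atomic register replay
take e1, e2, e3, e4, e5: step 2 already fails, because e2 r() → 7 cannot occur there
take e1, e2, e4, e3, e5: step 2 already fails, because e2 r() → 7 cannot occur there

not linearizable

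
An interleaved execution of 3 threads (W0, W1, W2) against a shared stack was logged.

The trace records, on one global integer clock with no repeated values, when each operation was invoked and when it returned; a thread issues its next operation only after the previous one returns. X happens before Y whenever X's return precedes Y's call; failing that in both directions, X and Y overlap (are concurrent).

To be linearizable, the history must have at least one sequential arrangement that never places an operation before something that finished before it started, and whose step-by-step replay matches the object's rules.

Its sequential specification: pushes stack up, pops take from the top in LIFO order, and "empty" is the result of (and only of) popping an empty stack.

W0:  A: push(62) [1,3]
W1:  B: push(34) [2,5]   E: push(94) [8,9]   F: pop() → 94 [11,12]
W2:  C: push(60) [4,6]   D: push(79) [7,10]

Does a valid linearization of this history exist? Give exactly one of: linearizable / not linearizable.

one valid linearization: A, B, C, D, E, F
step 1: A push(62) — stack <62>
step 2: B push(34) — stack <62,34>
step 3: C push(60) — stack <62,34,60>
step 4: D push(79) — stack <62,34,60,79>
step 5: E push(94) — stack <62,34,60,79,94>
step 6: F pop() → 94 — stack <62,34,60,79>

linearizable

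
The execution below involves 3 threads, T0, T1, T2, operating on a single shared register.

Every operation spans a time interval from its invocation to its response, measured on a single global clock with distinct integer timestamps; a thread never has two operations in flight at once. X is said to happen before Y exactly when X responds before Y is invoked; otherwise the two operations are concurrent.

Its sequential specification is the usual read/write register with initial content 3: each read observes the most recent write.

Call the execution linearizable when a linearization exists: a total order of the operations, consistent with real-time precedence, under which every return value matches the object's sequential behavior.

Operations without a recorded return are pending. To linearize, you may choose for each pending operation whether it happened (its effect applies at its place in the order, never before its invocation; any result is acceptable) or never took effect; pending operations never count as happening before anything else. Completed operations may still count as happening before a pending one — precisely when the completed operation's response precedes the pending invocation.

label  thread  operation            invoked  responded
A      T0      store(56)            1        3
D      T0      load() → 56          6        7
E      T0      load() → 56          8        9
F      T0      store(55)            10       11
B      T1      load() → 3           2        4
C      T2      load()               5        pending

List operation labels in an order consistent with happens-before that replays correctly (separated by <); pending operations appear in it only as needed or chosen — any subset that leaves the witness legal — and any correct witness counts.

1. B load() → 3, leaving value 3
2. A store(56), leaving value 56
3. C load() (pending, included), leaving value 56
4. D load() → 56, leaving value 56
5. E load() → 56, leaving value 56
6. F store(55), leaving value 55

B < A < C < D < E < F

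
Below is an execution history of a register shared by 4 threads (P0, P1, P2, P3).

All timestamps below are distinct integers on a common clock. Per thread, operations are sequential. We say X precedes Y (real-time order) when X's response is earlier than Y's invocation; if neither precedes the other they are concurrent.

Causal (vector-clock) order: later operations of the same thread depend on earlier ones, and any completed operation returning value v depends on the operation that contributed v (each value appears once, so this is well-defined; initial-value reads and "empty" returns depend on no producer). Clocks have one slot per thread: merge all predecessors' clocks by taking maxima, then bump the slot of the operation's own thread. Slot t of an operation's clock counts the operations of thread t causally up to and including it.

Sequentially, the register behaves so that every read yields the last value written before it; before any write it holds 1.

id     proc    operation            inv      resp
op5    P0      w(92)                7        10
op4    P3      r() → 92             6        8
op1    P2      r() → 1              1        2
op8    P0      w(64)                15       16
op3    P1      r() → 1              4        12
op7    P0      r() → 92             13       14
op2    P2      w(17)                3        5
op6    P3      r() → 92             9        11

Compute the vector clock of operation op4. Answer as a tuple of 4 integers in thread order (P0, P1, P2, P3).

VC(op1, invoked at 1): no causal predecessors; +1 on P2 → (0, 0, 1, 0)
VC(op3, invoked at 4): no causal predecessors; +1 on P1 → (0, 1, 0, 0)
VC(op5, invoked at 7): no causal predecessors; +1 on P0 → (1, 0, 0, 0)
op2 (invocation 3): componentwise max over VC(op1)=(0, 0, 1, 0), +1 at P2, giving (0, 0, 2, 0)
op4 (invocation 6): componentwise max over VC(op5)=(1, 0, 0, 0), +1 at P3, giving (1, 0, 0, 1)
op7 (invocation 13): componentwise max over VC(op5)=(1, 0, 0, 0), +1 at P0, giving (2, 0, 0, 0)
op6 (invocation 9): componentwise max over VC(op4)=(1, 0, 0, 1), VC(op5)=(1, 0, 0, 0), +1 at P3, giving (1, 0, 0, 2)
op8 (invocation 15): componentwise max over VC(op7)=(2, 0, 0, 0), +1 at P0, giving (3, 0, 0, 0)
target: VC(op4) = (1, 0, 0, 1)

(1, 0, 0, 1)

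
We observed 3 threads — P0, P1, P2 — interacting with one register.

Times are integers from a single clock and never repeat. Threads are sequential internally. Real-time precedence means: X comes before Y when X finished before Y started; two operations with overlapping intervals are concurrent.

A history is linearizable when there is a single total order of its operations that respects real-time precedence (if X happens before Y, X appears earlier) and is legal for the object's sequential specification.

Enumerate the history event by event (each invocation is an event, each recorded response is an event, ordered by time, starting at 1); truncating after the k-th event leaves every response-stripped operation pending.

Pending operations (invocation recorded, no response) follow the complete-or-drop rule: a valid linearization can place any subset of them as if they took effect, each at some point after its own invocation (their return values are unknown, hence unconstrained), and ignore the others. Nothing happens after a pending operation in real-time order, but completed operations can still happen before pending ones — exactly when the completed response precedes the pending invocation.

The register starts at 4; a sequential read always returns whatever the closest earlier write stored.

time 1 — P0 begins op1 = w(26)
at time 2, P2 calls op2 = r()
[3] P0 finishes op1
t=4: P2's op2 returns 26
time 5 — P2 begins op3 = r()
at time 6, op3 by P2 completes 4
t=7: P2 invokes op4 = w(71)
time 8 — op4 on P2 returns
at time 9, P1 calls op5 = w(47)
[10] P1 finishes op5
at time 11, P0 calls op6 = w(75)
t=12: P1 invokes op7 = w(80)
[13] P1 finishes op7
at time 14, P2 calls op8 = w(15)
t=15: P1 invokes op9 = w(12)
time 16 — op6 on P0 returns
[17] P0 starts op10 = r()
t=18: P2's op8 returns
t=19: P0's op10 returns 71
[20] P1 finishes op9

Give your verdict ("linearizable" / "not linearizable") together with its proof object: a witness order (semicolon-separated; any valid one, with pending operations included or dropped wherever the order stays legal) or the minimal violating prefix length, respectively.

not linearizable — minimal violating prefix: 6 events

through event 5 a valid linearization exists; event 6 (op3 responding at time 6) ends that
no legal order exists: 2 real-time-consistent candidates over 3 completed register operations, all rejected
e.g. op1, op2, op3: illegal at step 3, since op3 r() → 4 cannot apply there
e.g. op2, op1, op3: illegal at step 1, since op2 r() → 26 cannot apply there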